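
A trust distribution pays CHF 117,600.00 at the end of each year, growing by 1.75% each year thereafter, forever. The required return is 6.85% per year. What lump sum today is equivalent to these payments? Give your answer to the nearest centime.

Periodic rate r = 0.0685 per year.
Growing perpetuity (Gordon): PV = PMT₁ / (r − g) = 117,600 / (r − 0.0175) = CHF 2,305,882.35.

CHF 2,305,882.35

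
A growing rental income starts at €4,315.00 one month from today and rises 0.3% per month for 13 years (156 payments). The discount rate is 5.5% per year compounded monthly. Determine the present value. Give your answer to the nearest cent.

€594,462.19

Periodic rate r = 0.055/12 per month; n is counted in months.
Growing ordinary annuity: PV = PMT₁ × [1 − ((1+g)/(1+r))^n] / (r − g) = 4,315 × [1 − ((1+0.003)/(1+r))^156] / (r − 0.003) = €594,462.19.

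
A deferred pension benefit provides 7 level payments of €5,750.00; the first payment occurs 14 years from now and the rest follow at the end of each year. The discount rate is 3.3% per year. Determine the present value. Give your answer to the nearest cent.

Ordinary annuity of 7 payments, first payment at period 14.
Periodic rate r = 0.033 per year.
The ordinary-annuity PV formula values the stream one period before the first payment (period 13); discount that back 13 periods:
PV₀ = 5,750 × [1 − (1+r)^−7] / r × (1+r)^−13 = €23,226.06

€23,226.06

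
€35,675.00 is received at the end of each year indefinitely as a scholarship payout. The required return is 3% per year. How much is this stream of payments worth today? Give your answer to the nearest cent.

€1,189,166.67

Periodic rate r = 0.03 per year.
Level perpetuity: PV = PMT / r = 35,675 / (0.03) = €1,189,166.67.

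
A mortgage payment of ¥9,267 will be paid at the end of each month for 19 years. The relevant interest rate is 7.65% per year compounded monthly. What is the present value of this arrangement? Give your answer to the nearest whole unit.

¥1,112,285

This is an ordinary annuity: 228 payments of ¥9,267 at the end of each month.
Periodic rate r = 0.0765/12 per month; n is counted in months.
PV = PMT × [(1 − (1+r)^−n)/r] = 9,267 × [1 − (1+r)^−228] / r = ¥1,112,285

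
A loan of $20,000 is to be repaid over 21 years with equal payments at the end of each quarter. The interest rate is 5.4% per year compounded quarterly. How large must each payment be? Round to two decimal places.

Level ordinary annuity; solve PV = PMT × [(1 − (1+r)^−n)/r] for PMT.
Periodic rate r = 0.054/4 per quarter; n is counted in quarters.
With n = 84: PMT = 20,000 / ([(1 − (1+r)^−n)/r]) = $399.52

$399.52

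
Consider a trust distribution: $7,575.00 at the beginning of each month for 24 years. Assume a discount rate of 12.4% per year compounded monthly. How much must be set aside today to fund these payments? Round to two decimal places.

This is an annuity due: 288 payments of $7,575.00 at the beginning of each month.
Periodic rate r = 0.124/12 per month; n is counted in months.
PV = PMT × [(1 − (1+r)^−n)/r] × (1+r) = 7,575 × [1 − (1+r)^−288] / r × (1+r) = $702,288.35

$702,288.35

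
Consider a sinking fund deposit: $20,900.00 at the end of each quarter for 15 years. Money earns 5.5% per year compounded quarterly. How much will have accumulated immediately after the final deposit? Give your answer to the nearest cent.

This is an ordinary annuity: 60 deposits of $20,900.00 at the end of each quarter.
Periodic rate r = 0.055/4 per quarter; n is counted in quarters.
FV = PMT × [((1+r)^n − 1)/r] = 20,900 × [(1+r)^60 − 1] / r = $1,929,019.27

$1,929,019.27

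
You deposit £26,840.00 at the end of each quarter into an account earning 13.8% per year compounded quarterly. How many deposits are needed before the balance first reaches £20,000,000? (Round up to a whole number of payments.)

97 payments

Periodic rate r = 0.138/4 per quarter; n is counted in quarters.
Ordinary annuity FV: 20,000,000 = 26,840 × [((1+r)^n − 1)/r].
(1+r)^n = 1 + 20,000,000 × r / 26,840, so n = ln(1 + 20,000,000·r/26,840) / ln(1+r) = 96.85.
Round up to a whole number of payments: n = 97.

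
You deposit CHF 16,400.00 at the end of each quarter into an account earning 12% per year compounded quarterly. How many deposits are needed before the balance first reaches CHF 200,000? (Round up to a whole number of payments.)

Periodic rate r = 0.12/4 per quarter; n is counted in quarters.
Ordinary annuity FV: 200,000 = 16,400 × [((1+r)^n − 1)/r].
(1+r)^n = 1 + 200,000 × r / 16,400, so n = ln(1 + 200,000·r/16,400) / ln(1+r) = 10.55.
Round up to a whole number of payments: n = 11.

11 payments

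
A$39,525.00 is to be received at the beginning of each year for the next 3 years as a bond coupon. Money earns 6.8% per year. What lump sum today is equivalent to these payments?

A$111,185.51

This is an annuity due: 3 payments of A$39,525.00 at the beginning of each year.
Periodic rate r = 0.068 per year.
PV = PMT × [(1 − (1+r)^−n)/r] × (1+r) = 39,525 × [1 − (1+r)^−3] / r × (1+r) = A$111,185.51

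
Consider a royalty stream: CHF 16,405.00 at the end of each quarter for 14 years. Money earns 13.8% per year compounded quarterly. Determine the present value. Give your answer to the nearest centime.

CHF 404,345.04

This is an ordinary annuity: 56 payments of CHF 16,405.00 at the end of each quarter.
Periodic rate r = 0.138/4 per quarter; n is counted in quarters.
PV = PMT × [(1 − (1+r)^−n)/r] = 16,405 × [1 − (1+r)^−56] / r = CHF 404,345.04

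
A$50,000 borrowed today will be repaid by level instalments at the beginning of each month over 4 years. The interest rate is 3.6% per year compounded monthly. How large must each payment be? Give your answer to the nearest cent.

A$1,116.68

Level annuity due; solve PV = PMT × [(1 − (1+r)^−n)/r] × (1+r) for PMT.
Periodic rate r = 0.036/12 per month; n is counted in months.
With n = 48: PMT = 50,000 / ([(1 − (1+r)^−n)/r] × (1+r)) = A$1,116.68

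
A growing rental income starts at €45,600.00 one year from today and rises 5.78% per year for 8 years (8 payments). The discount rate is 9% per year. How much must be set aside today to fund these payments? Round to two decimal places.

€302,045.70

Periodic rate r = 0.09 per year.
Growing ordinary annuity: PV = PMT₁ × [1 − ((1+g)/(1+r))^n] / (r − g) = 45,600 × [1 − ((1+0.0578)/(1+r))^8] / (r − 0.0578) = €302,045.70.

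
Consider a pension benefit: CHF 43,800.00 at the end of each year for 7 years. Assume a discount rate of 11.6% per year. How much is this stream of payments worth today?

CHF 202,453.70

This is an ordinary annuity: 7 payments of CHF 43,800.00 at the end of each year.
Periodic rate r = 0.116 per year.
PV = PMT × [(1 − (1+r)^−n)/r] = 43,800 × [1 − (1+r)^−7] / r = CHF 202,453.70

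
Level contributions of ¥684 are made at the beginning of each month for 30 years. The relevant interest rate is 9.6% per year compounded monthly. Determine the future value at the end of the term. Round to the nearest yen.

This is an annuity due: 360 deposits of ¥684 at the beginning of each month.
Periodic rate r = 0.096/12 per month; n is counted in months.
FV = PMT × [((1+r)^n − 1)/r] × (1+r) = 684 × [(1+r)^360 − 1] / r × (1+r) = ¥1,431,629

¥1,431,629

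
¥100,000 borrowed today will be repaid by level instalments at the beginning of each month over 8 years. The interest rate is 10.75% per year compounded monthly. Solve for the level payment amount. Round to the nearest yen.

Level annuity due; solve PV = PMT × [(1 − (1+r)^−n)/r] × (1+r) for PMT.
Periodic rate r = 0.1075/12 per month; n is counted in months.
With n = 96: PMT = 100,000 / ([(1 − (1+r)^−n)/r] × (1+r)) = ¥1,544

¥1,544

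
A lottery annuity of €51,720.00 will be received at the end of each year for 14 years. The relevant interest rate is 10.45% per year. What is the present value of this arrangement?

This is an ordinary annuity: 14 payments of €51,720.00 at the end of each year.
Periodic rate r = 0.1045 per year.
PV = PMT × [(1 − (1+r)^−n)/r] = 51,720 × [1 − (1+r)^−14] / r = €371,838.41

€371,838.41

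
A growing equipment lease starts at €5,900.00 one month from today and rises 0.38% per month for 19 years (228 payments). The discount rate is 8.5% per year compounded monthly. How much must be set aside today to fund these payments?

€943,493.71

Periodic rate r = 0.085/12 per month; n is counted in months.
Growing ordinary annuity: PV = PMT₁ × [1 − ((1+g)/(1+r))^n] / (r − g) = 5,900 × [1 − ((1+0.0038)/(1+r))^228] / (r − 0.0038) = €943,493.71.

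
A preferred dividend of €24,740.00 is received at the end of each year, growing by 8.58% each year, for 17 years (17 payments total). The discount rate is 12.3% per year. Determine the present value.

Periodic rate r = 0.123 per year.
Growing ordinary annuity: PV = PMT₁ × [1 − ((1+g)/(1+r))^n] / (r − g) = 24,740 × [1 − ((1+0.0858)/(1+r))^17] / (r − 0.0858) = €289,952.84.

€289,952.84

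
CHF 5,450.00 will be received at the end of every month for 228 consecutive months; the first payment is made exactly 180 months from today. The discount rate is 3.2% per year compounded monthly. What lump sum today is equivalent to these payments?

CHF 577,466.68

Ordinary annuity of 228 payments, first payment at period 180.
Periodic rate r = 0.032/12 per month; n is counted in months.
The ordinary-annuity PV formula values the stream one period before the first payment (period 179); discount that back 179 periods:
PV₀ = 5,450 × [1 − (1+r)^−228] / r × (1+r)^−179 = CHF 577,466.68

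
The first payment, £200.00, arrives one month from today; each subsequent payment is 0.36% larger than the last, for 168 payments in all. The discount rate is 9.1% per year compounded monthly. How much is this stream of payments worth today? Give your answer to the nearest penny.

Periodic rate r = 0.091/12 per month; n is counted in months.
Growing ordinary annuity: PV = PMT₁ × [1 − ((1+g)/(1+r))^n] / (r − g) = 200 × [1 − ((1+0.0036)/(1+r))^168] / (r − 0.0036) = £24,400.32.

£24,400.32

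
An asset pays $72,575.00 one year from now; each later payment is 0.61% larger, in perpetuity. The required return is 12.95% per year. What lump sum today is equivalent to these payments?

Periodic rate r = 0.1295 per year.
Growing perpetuity (Gordon): PV = PMT₁ / (r − g) = 72,575 / (r − 0.0061) = $588,128.04.

$588,128.04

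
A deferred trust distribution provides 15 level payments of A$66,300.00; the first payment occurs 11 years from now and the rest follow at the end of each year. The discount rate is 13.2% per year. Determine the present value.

Ordinary annuity of 15 payments, first payment at period 11.
Periodic rate r = 0.132 per year.
The ordinary-annuity PV formula values the stream one period before the first payment (period 10); discount that back 10 periods:
PV₀ = 66,300 × [1 − (1+r)^−15] / r × (1+r)^−10 = A$122,735.26

A$122,735.26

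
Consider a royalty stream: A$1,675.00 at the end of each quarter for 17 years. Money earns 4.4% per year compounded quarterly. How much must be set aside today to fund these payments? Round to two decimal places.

This is an ordinary annuity: 68 payments of A$1,675.00 at the end of each quarter.
Periodic rate r = 0.044/4 per quarter; n is counted in quarters.
PV = PMT × [(1 − (1+r)^−n)/r] = 1,675 × [1 − (1+r)^−68] / r = A$79,905.23

A$79,905.23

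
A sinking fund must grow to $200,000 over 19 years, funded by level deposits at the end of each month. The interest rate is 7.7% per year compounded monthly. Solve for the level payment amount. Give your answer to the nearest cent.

$389.04

Level ordinary annuity; solve FV = PMT × [((1+r)^n − 1)/r] for PMT.
Periodic rate r = 0.077/12 per month; n is counted in months.
With n = 228: PMT = 200,000 / ([((1+r)^n − 1)/r]) = $389.04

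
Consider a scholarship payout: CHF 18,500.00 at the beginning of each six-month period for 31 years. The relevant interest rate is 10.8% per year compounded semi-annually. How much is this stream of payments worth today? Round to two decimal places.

This is an annuity due: 62 payments of CHF 18,500.00 at the beginning of each six-month period.
Periodic rate r = 0.108/2 per half-year; n is counted in half-years.
PV = PMT × [(1 − (1+r)^−n)/r] × (1+r) = 18,500 × [1 − (1+r)^−62] / r × (1+r) = CHF 347,240.97

CHF 347,240.97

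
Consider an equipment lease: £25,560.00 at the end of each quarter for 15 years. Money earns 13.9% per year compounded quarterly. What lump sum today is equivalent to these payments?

This is an ordinary annuity: 60 payments of £25,560.00 at the end of each quarter.
Periodic rate r = 0.139/4 per quarter; n is counted in quarters.
PV = PMT × [(1 − (1+r)^−n)/r] = 25,560 × [1 − (1+r)^−60] / r = £640,811.23

£640,811.23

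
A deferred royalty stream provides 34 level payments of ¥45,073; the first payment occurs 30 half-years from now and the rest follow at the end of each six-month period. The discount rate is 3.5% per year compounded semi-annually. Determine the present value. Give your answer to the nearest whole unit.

Ordinary annuity of 34 payments, first payment at period 30.
Periodic rate r = 0.035/2 per half-year; n is counted in half-years.
The ordinary-annuity PV formula values the stream one period before the first payment (period 29); discount that back 29 periods:
PV₀ = 45,073 × [1 − (1+r)^−34] / r × (1+r)^−29 = ¥693,933

¥693,933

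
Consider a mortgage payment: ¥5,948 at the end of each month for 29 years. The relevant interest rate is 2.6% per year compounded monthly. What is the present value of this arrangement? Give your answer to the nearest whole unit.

¥1,452,598

This is an ordinary annuity: 348 payments of ¥5,948 at the end of each month.
Periodic rate r = 0.026/12 per month; n is counted in months.
PV = PMT × [(1 − (1+r)^−n)/r] = 5,948 × [1 − (1+r)^−348] / r = ¥1,452,598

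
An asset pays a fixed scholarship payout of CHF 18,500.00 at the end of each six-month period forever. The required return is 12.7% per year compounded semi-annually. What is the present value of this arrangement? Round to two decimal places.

Periodic rate r = 0.127/2 per half-year.
Level perpetuity: PV = PMT / r = 18,500 / (0.127/2) = CHF 291,338.58.

CHF 291,338.58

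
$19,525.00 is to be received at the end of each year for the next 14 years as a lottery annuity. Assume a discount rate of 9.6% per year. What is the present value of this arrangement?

$147,025.28

This is an ordinary annuity: 14 payments of $19,525.00 at the end of each year.
Periodic rate r = 0.096 per year.
PV = PMT × [(1 − (1+r)^−n)/r] = 19,525 × [1 − (1+r)^−14] / r = $147,025.28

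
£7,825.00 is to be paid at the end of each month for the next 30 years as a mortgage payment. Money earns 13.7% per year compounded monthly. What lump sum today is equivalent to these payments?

This is an ordinary annuity: 360 payments of £7,825.00 at the end of each month.
Periodic rate r = 0.137/12 per month; n is counted in months.
PV = PMT × [(1 − (1+r)^−n)/r] = 7,825 × [1 − (1+r)^−360] / r = £673,890.62

£673,890.62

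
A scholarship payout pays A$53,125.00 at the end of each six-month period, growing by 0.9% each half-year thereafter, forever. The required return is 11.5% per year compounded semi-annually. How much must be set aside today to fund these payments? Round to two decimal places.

A$1,095,360.82

Periodic rate r = 0.115/2 per half-year.
Growing perpetuity (Gordon): PV = PMT₁ / (r − g) = 53,125 / (r − 0.009) = A$1,095,360.82.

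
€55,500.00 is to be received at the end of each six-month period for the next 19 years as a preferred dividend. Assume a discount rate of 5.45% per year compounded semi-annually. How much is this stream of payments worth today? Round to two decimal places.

This is an ordinary annuity: 38 payments of €55,500.00 at the end of each six-month period.
Periodic rate r = 0.0545/2 per half-year; n is counted in half-years.
PV = PMT × [(1 − (1+r)^−n)/r] = 55,500 × [1 − (1+r)^−38] / r = €1,303,479.82

€1,303,479.82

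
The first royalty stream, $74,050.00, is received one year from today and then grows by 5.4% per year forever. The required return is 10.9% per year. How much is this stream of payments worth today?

Periodic rate r = 0.109 per year.
Growing perpetuity (Gordon): PV = PMT₁ / (r − g) = 74,050 / (r − 0.054) = $1,346,363.64.

$1,346,363.64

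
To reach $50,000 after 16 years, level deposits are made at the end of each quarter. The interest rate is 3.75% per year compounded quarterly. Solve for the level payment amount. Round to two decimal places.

Level ordinary annuity; solve FV = PMT × [((1+r)^n − 1)/r] for PMT.
Periodic rate r = 0.0375/4 per quarter; n is counted in quarters.
With n = 64: PMT = 50,000 / ([((1+r)^n − 1)/r]) = $573.72

$573.72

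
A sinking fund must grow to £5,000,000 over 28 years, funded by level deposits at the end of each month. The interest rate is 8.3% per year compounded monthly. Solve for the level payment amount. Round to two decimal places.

£3,785.78

Level ordinary annuity; solve FV = PMT × [((1+r)^n − 1)/r] for PMT.
Periodic rate r = 0.083/12 per month; n is counted in months.
With n = 336: PMT = 5,000,000 / ([((1+r)^n − 1)/r]) = £3,785.78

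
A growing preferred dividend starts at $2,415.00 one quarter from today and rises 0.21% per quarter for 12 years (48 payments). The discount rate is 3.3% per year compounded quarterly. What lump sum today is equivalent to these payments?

Periodic rate r = 0.033/4 per quarter; n is counted in quarters.
Growing ordinary annuity: PV = PMT₁ × [1 − ((1+g)/(1+r))^n] / (r − g) = 2,415 × [1 − ((1+0.0021)/(1+r))^48] / (r − 0.0021) = $99,932.24.

$99,932.24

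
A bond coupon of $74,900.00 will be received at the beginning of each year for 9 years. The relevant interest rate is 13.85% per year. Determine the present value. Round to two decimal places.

$424,106.46

This is an annuity due: 9 payments of $74,900.00 at the beginning of each year.
Periodic rate r = 0.1385 per year.
PV = PMT × [(1 − (1+r)^−n)/r] × (1+r) = 74,900 × [1 − (1+r)^−9] / r × (1+r) = $424,106.46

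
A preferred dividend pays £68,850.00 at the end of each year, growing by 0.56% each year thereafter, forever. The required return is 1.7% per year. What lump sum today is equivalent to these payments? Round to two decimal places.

Periodic rate r = 0.017 per year.
Growing perpetuity (Gordon): PV = PMT₁ / (r − g) = 68,850 / (r − 0.0056) = £6,039,473.68.

£6,039,473.68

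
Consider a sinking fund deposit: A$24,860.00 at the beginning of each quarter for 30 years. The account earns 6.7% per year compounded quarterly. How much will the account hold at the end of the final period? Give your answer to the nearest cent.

This is an annuity due: 120 deposits of A$24,860.00 at the beginning of each quarter.
Periodic rate r = 0.067/4 per quarter; n is counted in quarters.
FV = PMT × [((1+r)^n − 1)/r] × (1+r) = 24,860 × [(1+r)^120 − 1] / r × (1+r) = A$9,567,452.51

A$9,567,452.51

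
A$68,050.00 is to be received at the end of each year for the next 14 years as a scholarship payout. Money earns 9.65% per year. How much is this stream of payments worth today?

A$511,012.34

This is an ordinary annuity: 14 payments of A$68,050.00 at the end of each year.
Periodic rate r = 0.0965 per year.
PV = PMT × [(1 − (1+r)^−n)/r] = 68,050 × [1 − (1+r)^−14] / r = A$511,012.34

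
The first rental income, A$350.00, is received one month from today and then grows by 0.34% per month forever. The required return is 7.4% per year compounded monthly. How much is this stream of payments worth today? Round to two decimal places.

A$126,506.02

Periodic rate r = 0.074/12 per month.
Growing perpetuity (Gordon): PV = PMT₁ / (r − g) = 350 / (r − 0.0034) = A$126,506.02.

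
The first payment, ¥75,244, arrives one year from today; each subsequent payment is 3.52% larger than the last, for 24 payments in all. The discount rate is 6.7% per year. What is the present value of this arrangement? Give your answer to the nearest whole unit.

¥1,221,492

Periodic rate r = 0.067 per year.
Growing ordinary annuity: PV = PMT₁ × [1 − ((1+g)/(1+r))^n] / (r − g) = 75,244 × [1 − ((1+0.0352)/(1+r))^24] / (r − 0.0352) = ¥1,221,492.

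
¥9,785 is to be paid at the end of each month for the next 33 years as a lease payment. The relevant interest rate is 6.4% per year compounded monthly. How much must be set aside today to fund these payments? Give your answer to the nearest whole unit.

This is an ordinary annuity: 396 payments of ¥9,785 at the end of each month.
Periodic rate r = 0.064/12 per month; n is counted in months.
PV = PMT × [(1 − (1+r)^−n)/r] = 9,785 × [1 − (1+r)^−396] / r = ¥1,611,449

¥1,611,449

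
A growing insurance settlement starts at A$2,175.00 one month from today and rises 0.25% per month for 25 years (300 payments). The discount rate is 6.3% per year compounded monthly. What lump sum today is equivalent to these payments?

Periodic rate r = 0.063/12 per month; n is counted in months.
Growing ordinary annuity: PV = PMT₁ × [1 − ((1+g)/(1+r))^n] / (r − g) = 2,175 × [1 − ((1+0.0025)/(1+r))^300] / (r − 0.0025) = A$443,199.70.

A$443,199.70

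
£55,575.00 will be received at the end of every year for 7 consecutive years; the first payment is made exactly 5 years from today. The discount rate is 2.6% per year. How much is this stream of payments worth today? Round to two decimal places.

£317,227.42

Ordinary annuity of 7 payments, first payment at period 5.
Periodic rate r = 0.026 per year.
The ordinary-annuity PV formula values the stream one period before the first payment (period 4); discount that back 4 periods:
PV₀ = 55,575 × [1 − (1+r)^−7] / r × (1+r)^−4 = £317,227.42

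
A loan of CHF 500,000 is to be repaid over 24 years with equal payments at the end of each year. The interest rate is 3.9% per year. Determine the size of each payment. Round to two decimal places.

CHF 32,458.53

Level ordinary annuity; solve PV = PMT × [(1 − (1+r)^−n)/r] for PMT.
Periodic rate r = 0.039 per year.
With n = 24: PMT = 500,000 / ([(1 − (1+r)^−n)/r]) = CHF 32,458.53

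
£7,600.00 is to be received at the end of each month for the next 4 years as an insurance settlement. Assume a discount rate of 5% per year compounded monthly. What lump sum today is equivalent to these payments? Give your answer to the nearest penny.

This is an ordinary annuity: 48 payments of £7,600.00 at the end of each month.
Periodic rate r = 0.05/12 per month; n is counted in months.
PV = PMT × [(1 − (1+r)^−n)/r] = 7,600 × [1 − (1+r)^−48] / r = £330,014.47

£330,014.47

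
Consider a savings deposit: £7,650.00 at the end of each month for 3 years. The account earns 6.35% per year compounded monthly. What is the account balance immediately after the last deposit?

£302,501.77

This is an ordinary annuity: 36 deposits of £7,650.00 at the end of each month.
Periodic rate r = 0.0635/12 per month; n is counted in months.
FV = PMT × [((1+r)^n − 1)/r] = 7,650 × [(1+r)^36 − 1] / r = £302,501.77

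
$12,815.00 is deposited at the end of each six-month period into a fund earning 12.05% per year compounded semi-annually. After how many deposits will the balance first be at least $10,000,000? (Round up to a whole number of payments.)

Periodic rate r = 0.1205/2 per half-year; n is counted in half-years.
Ordinary annuity FV: 10,000,000 = 12,815 × [((1+r)^n − 1)/r].
(1+r)^n = 1 + 10,000,000 × r / 12,815, so n = ln(1 + 10,000,000·r/12,815) / ln(1+r) = 66.17.
Round up to a whole number of payments: n = 67.

67 payments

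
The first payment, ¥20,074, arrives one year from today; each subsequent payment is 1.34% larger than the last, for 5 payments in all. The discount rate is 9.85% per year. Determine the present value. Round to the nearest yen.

Periodic rate r = 0.0985 per year.
Growing ordinary annuity: PV = PMT₁ × [1 − ((1+g)/(1+r))^n] / (r − g) = 20,074 × [1 − ((1+0.0134)/(1+r))^5] / (r − 0.0134) = ¥78,268.

¥78,268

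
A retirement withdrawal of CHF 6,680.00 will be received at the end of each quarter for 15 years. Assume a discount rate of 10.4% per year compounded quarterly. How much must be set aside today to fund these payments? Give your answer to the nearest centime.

This is an ordinary annuity: 60 payments of CHF 6,680.00 at the end of each quarter.
Periodic rate r = 0.104/4 per quarter; n is counted in quarters.
PV = PMT × [(1 − (1+r)^−n)/r] = 6,680 × [1 − (1+r)^−60] / r = CHF 201,847.19

CHF 201,847.19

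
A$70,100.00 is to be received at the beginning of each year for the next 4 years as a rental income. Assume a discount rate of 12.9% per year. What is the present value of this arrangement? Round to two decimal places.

A$235,898.25

This is an annuity due: 4 payments of A$70,100.00 at the beginning of each year.
Periodic rate r = 0.129 per year.
PV = PMT × [(1 − (1+r)^−n)/r] × (1+r) = 70,100 × [1 − (1+r)^−4] / r × (1+r) = A$235,898.25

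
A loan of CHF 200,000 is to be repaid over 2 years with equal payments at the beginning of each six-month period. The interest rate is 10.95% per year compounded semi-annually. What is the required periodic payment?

CHF 54,065.89

Level annuity due; solve PV = PMT × [(1 − (1+r)^−n)/r] × (1+r) for PMT.
Periodic rate r = 0.1095/2 per half-year; n is counted in half-years.
With n = 4: PMT = 200,000 / ([(1 − (1+r)^−n)/r] × (1+r)) = CHF 54,065.89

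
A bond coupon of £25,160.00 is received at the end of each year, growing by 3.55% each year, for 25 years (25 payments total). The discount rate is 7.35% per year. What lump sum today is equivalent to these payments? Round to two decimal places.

Periodic rate r = 0.0735 per year.
Growing ordinary annuity: PV = PMT₁ × [1 − ((1+g)/(1+r))^n] / (r − g) = 25,160 × [1 − ((1+0.0355)/(1+r))^25] / (r − 0.0355) = £393,181.98.

£393,181.98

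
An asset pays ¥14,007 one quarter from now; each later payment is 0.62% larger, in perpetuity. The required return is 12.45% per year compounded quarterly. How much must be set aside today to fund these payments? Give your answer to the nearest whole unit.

¥561,966

Periodic rate r = 0.1245/4 per quarter.
Growing perpetuity (Gordon): PV = PMT₁ / (r − g) = 14,007 / (r − 0.0062) = ¥561,966.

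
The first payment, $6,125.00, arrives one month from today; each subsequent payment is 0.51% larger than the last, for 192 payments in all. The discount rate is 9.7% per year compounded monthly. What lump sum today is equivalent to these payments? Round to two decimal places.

$890,903.64

Periodic rate r = 0.097/12 per month; n is counted in months.
Growing ordinary annuity: PV = PMT₁ × [1 − ((1+g)/(1+r))^n] / (r − g) = 6,125 × [1 − ((1+0.0051)/(1+r))^192] / (r − 0.0051) = $890,903.64.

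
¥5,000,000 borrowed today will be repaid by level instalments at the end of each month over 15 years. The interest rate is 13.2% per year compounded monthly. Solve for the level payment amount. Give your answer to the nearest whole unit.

¥63,922

Level ordinary annuity; solve PV = PMT × [(1 − (1+r)^−n)/r] for PMT.
Periodic rate r = 0.132/12 per month; n is counted in months.
With n = 180: PMT = 5,000,000 / ([(1 − (1+r)^−n)/r]) = ¥63,922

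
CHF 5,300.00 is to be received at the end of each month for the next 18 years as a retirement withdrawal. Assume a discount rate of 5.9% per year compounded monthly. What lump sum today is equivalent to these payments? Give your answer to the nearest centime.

CHF 704,273.50

This is an ordinary annuity: 216 payments of CHF 5,300.00 at the end of each month.
Periodic rate r = 0.059/12 per month; n is counted in months.
PV = PMT × [(1 − (1+r)^−n)/r] = 5,300 × [1 − (1+r)^−216] / r = CHF 704,273.50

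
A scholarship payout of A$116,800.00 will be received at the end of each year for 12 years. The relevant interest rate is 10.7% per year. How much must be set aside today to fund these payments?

This is an ordinary annuity: 12 payments of A$116,800.00 at the end of each year.
Periodic rate r = 0.107 per year.
PV = PMT × [(1 − (1+r)^−n)/r] = 116,800 × [1 − (1+r)^−12] / r = A$769,268.52

A$769,268.52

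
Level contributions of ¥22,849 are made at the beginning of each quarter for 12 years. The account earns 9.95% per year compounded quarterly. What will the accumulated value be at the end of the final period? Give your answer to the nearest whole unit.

¥2,120,408

This is an annuity due: 48 deposits of ¥22,849 at the beginning of each quarter.
Periodic rate r = 0.0995/4 per quarter; n is counted in quarters.
FV = PMT × [((1+r)^n − 1)/r] × (1+r) = 22,849 × [(1+r)^48 − 1] / r × (1+r) = ¥2,120,408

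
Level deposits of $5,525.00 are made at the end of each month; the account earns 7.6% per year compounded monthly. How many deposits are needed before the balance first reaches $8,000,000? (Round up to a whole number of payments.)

368 payments

Periodic rate r = 0.076/12 per month; n is counted in months.
Ordinary annuity FV: 8,000,000 = 5,525 × [((1+r)^n − 1)/r].
(1+r)^n = 1 + 8,000,000 × r / 5,525, so n = ln(1 + 8,000,000·r/5,525) / ln(1+r) = 367.39.
Round up to a whole number of payments: n = 368.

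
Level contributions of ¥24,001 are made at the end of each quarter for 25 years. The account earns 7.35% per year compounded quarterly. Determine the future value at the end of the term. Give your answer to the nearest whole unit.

¥6,761,991

This is an ordinary annuity: 100 deposits of ¥24,001 at the end of each quarter.
Periodic rate r = 0.0735/4 per quarter; n is counted in quarters.
FV = PMT × [((1+r)^n − 1)/r] = 24,001 × [(1+r)^100 − 1] / r = ¥6,761,991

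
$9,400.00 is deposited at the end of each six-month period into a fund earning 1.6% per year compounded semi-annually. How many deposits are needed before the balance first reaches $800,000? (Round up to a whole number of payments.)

66 payments

Periodic rate r = 0.016/2 per half-year; n is counted in half-years.
Ordinary annuity FV: 800,000 = 9,400 × [((1+r)^n − 1)/r].
(1+r)^n = 1 + 800,000 × r / 9,400, so n = ln(1 + 800,000·r/9,400) / ln(1+r) = 65.17.
Round up to a whole number of payments: n = 66.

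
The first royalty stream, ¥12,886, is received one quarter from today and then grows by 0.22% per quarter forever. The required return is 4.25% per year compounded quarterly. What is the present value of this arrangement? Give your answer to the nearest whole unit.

¥1,529,496

Periodic rate r = 0.0425/4 per quarter.
Growing perpetuity (Gordon): PV = PMT₁ / (r − g) = 12,886 / (r − 0.0022) = ¥1,529,496.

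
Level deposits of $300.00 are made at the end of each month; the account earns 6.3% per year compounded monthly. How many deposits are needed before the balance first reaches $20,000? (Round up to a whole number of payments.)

Periodic rate r = 0.063/12 per month; n is counted in months.
Ordinary annuity FV: 20,000 = 300 × [((1+r)^n − 1)/r].
(1+r)^n = 1 + 20,000 × r / 300, so n = ln(1 + 20,000·r/300) / ln(1+r) = 57.31.
Round up to a whole number of payments: n = 58.

58 payments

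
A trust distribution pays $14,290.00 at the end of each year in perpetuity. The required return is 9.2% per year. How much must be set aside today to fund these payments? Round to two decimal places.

Periodic rate r = 0.092 per year.
Level perpetuity: PV = PMT / r = 14,290 / (0.092) = $155,326.09.

$155,326.09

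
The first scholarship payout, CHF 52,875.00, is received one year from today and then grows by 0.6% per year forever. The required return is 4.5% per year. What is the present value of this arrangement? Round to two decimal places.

CHF 1,355,769.23

Periodic rate r = 0.045 per year.
Growing perpetuity (Gordon): PV = PMT₁ / (r − g) = 52,875 / (r − 0.006) = CHF 1,355,769.23.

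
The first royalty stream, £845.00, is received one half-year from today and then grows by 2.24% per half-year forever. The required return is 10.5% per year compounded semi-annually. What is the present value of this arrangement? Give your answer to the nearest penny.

Periodic rate r = 0.105/2 per half-year.
Growing perpetuity (Gordon): PV = PMT₁ / (r − g) = 845 / (r − 0.0224) = £28,073.09.

£28,073.09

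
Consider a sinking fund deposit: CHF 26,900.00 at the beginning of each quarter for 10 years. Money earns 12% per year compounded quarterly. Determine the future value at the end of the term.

CHF 2,089,142.70

This is an annuity due: 40 deposits of CHF 26,900.00 at the beginning of each quarter.
Periodic rate r = 0.12/4 per quarter; n is counted in quarters.
FV = PMT × [((1+r)^n − 1)/r] × (1+r) = 26,900 × [(1+r)^40 − 1] / r × (1+r) = CHF 2,089,142.70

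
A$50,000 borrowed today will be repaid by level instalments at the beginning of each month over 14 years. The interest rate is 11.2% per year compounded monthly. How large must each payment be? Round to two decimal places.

Level annuity due; solve PV = PMT × [(1 − (1+r)^−n)/r] × (1+r) for PMT.
Periodic rate r = 0.112/12 per month; n is counted in months.
With n = 168: PMT = 50,000 / ([(1 − (1+r)^−n)/r] × (1+r)) = A$585.24

A$585.24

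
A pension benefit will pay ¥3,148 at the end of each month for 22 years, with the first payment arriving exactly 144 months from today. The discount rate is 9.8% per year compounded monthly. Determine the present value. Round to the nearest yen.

Ordinary annuity of 264 payments, first payment at period 144.
Periodic rate r = 0.098/12 per month; n is counted in months.
The ordinary-annuity PV formula values the stream one period before the first payment (period 143); discount that back 143 periods:
PV₀ = 3,148 × [1 − (1+r)^−264] / r × (1+r)^−143 = ¥106,395

¥106,395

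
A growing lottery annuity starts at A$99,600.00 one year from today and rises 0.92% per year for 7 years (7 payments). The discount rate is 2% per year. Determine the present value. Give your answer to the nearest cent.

A$662,196.42

Periodic rate r = 0.02 per year.
Growing ordinary annuity: PV = PMT₁ × [1 − ((1+g)/(1+r))^n] / (r − g) = 99,600 × [1 − ((1+0.0092)/(1+r))^7] / (r − 0.0092) = A$662,196.42.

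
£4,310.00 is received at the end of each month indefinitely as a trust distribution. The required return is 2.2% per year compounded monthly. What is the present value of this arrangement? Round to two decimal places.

Periodic rate r = 0.022/12 per month.
Level perpetuity: PV = PMT / r = 4,310 / (0.022/12) = £2,350,909.09.

£2,350,909.09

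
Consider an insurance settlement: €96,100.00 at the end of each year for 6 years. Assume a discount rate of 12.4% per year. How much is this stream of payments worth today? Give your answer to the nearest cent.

This is an ordinary annuity: 6 payments of €96,100.00 at the end of each year.
Periodic rate r = 0.124 per year.
PV = PMT × [(1 − (1+r)^−n)/r] = 96,100 × [1 − (1+r)^−6] / r = €390,670.40

€390,670.40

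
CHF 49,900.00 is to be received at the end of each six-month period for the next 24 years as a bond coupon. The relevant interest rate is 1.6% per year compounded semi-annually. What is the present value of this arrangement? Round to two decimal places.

This is an ordinary annuity: 48 payments of CHF 49,900.00 at the end of each six-month period.
Periodic rate r = 0.016/2 per half-year; n is counted in half-years.
PV = PMT × [(1 − (1+r)^−n)/r] = 49,900 × [1 − (1+r)^−48] / r = CHF 1,982,446.57

CHF 1,982,446.57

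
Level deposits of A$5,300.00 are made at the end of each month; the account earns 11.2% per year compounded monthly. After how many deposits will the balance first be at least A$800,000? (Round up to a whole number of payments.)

95 payments

Periodic rate r = 0.112/12 per month; n is counted in months.
Ordinary annuity FV: 800,000 = 5,300 × [((1+r)^n − 1)/r].
(1+r)^n = 1 + 800,000 × r / 5,300, so n = ln(1 + 800,000·r/5,300) / ln(1+r) = 94.63.
Round up to a whole number of payments: n = 95.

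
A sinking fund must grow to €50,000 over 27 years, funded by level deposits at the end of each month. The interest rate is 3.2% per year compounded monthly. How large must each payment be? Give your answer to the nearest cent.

Level ordinary annuity; solve FV = PMT × [((1+r)^n − 1)/r] for PMT.
Periodic rate r = 0.032/12 per month; n is counted in months.
With n = 324: PMT = 50,000 / ([((1+r)^n − 1)/r]) = €97.33

€97.33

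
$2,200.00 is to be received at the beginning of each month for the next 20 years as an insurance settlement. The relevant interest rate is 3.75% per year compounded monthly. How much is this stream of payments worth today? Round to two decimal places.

$372,224.40

This is an annuity due: 240 payments of $2,200.00 at the beginning of each month.
Periodic rate r = 0.0375/12 per month; n is counted in months.
PV = PMT × [(1 − (1+r)^−n)/r] × (1+r) = 2,200 × [1 − (1+r)^−240] / r × (1+r) = $372,224.40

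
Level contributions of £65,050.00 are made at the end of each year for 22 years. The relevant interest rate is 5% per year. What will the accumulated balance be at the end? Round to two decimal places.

£2,504,764.20

This is an ordinary annuity: 22 deposits of £65,050.00 at the end of each year.
Periodic rate r = 0.05 per year.
FV = PMT × [((1+r)^n − 1)/r] = 65,050 × [(1+r)^22 − 1] / r = £2,504,764.20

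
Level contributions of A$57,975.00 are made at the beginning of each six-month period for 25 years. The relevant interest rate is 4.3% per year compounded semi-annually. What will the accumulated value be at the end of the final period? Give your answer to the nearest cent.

A$5,224,710.91

This is an annuity due: 50 deposits of A$57,975.00 at the beginning of each six-month period.
Periodic rate r = 0.043/2 per half-year; n is counted in half-years.
FV = PMT × [((1+r)^n − 1)/r] × (1+r) = 57,975 × [(1+r)^50 − 1] / r × (1+r) = A$5,224,710.91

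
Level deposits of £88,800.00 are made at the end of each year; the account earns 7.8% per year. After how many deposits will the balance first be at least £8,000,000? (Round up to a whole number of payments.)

Periodic rate r = 0.078 per year.
Ordinary annuity FV: 8,000,000 = 88,800 × [((1+r)^n − 1)/r].
(1+r)^n = 1 + 8,000,000 × r / 88,800, so n = ln(1 + 8,000,000·r/88,800) / ln(1+r) = 27.73.
Round up to a whole number of payments: n = 28.

28 payments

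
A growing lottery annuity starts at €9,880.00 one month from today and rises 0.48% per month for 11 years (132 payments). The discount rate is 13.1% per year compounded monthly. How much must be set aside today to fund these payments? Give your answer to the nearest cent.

€890,279.34

Periodic rate r = 0.131/12 per month; n is counted in months.
Growing ordinary annuity: PV = PMT₁ × [1 − ((1+g)/(1+r))^n] / (r − g) = 9,880 × [1 − ((1+0.0048)/(1+r))^132] / (r − 0.0048) = €890,279.34.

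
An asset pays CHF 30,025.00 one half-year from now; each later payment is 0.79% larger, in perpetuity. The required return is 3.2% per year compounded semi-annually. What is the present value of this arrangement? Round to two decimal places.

CHF 3,706,790.12

Periodic rate r = 0.032/2 per half-year.
Growing perpetuity (Gordon): PV = PMT₁ / (r − g) = 30,025 / (r − 0.0079) = CHF 3,706,790.12.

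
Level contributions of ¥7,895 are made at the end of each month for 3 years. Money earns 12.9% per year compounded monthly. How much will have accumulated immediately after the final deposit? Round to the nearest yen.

This is an ordinary annuity: 36 deposits of ¥7,895 at the end of each month.
Periodic rate r = 0.129/12 per month; n is counted in months.
FV = PMT × [((1+r)^n − 1)/r] = 7,895 × [(1+r)^36 − 1] / r = ¥344,823

¥344,823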